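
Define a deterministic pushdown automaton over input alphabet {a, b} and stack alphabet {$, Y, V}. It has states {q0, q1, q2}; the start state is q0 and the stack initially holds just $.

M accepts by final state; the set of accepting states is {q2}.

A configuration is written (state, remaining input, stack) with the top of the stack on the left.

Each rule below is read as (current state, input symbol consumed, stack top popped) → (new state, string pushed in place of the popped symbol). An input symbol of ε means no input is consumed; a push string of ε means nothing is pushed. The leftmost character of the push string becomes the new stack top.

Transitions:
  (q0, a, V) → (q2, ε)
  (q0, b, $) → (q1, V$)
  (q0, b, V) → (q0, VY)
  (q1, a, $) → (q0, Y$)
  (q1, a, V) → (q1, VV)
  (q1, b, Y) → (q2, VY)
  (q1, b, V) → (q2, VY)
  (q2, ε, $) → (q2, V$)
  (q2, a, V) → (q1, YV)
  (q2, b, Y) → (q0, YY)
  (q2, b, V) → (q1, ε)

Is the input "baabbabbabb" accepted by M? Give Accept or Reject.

(q0, baabbabbabb, $)
  read b, top $: go to q1, push V$ → (q1, aabbabbabb, V$)
  read a, top V: go to q1, push VV → (q1, abbabbabb, VV$)
  read a, top V: go to q1, push VV → (q1, bbabbabb, VVV$)
  read b, top V: go to q2, push VY → (q2, babbabb, VYVV$)
  read b, top V: go to q1, push ε → (q1, abbabb, YVV$)
No transition applies at (q1, abbabb, YVV$); input not fully consumed.

Reject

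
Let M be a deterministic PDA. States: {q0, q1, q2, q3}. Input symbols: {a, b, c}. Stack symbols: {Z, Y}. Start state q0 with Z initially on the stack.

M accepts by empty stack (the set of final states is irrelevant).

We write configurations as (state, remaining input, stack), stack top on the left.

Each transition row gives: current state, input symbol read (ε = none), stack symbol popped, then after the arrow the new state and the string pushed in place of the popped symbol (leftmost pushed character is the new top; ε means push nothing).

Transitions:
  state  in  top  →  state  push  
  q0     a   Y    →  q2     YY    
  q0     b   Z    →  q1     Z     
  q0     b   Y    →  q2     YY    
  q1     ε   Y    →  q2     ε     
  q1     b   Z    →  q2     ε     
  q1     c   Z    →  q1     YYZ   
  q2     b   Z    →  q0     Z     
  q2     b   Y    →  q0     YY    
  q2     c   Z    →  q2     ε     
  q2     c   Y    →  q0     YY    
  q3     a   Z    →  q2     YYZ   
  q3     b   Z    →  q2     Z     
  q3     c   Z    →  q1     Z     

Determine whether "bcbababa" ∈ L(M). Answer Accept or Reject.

Reject

(q0, bcbababa, Z) ⊢ (q1, cbababa, Z) ⊢ (q1, bababa, YYZ) ⊢ (q2, bababa, YZ) ⊢ (q0, ababa, YYZ) ⊢ (q2, baba, YYYZ) ⊢ (q0, aba, YYYYZ) ⊢ (q2, ba, YYYYYZ) ⊢ (q0, a, YYYYYYZ) ⊢ (q2, ε, YYYYYYYZ)
All input consumed; stack is YYYYYYYZ, not empty, and no further ε-move applies.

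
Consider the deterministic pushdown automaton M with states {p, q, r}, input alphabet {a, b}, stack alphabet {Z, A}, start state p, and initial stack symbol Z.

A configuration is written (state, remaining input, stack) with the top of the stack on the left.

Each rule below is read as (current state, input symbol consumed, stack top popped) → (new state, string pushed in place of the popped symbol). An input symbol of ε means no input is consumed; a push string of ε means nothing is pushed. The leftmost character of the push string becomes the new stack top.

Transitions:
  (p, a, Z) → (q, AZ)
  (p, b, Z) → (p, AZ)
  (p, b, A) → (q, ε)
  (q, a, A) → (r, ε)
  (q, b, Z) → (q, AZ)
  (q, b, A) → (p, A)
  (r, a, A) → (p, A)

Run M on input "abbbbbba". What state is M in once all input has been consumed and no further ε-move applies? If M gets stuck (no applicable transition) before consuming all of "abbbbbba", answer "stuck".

(p, abbbbbba, Z)
  read a, top Z: go to q, push AZ → (q, bbbbbba, AZ)
  read b, top A: go to p, push A → (p, bbbbba, AZ)
  read b, top A: go to q, push ε → (q, bbbba, Z)
  read b, top Z: go to q, push AZ → (q, bbba, AZ)
  read b, top A: go to p, push A → (p, bba, AZ)
  read b, top A: go to q, push ε → (q, ba, Z)
  read b, top Z: go to q, push AZ → (q, a, AZ)
  read a, top A: go to r, push ε → (r, ε, Z)
All input consumed; M is in state r.

r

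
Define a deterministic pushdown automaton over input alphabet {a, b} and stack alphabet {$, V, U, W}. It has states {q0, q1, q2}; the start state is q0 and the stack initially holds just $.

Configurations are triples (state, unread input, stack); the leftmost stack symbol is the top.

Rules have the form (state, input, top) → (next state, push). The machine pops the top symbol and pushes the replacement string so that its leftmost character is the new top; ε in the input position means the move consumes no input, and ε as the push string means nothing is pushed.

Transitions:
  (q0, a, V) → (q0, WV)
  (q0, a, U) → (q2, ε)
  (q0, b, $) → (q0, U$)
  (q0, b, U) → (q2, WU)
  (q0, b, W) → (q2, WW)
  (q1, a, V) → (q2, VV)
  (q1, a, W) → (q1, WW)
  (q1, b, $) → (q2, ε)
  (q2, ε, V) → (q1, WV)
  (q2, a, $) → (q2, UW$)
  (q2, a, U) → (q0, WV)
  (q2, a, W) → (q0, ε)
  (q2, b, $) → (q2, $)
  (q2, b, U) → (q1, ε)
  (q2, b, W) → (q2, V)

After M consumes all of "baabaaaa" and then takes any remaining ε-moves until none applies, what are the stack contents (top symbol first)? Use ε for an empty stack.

WWWWW$

(q0, baabaaaa, $)
  read b, top $: go to q0, push U$ → (q0, aabaaaa, U$)
  read a, top U: go to q2, push ε → (q2, abaaaa, $)
  read a, top $: go to q2, push UW$ → (q2, baaaa, UW$)
  read b, top U: go to q1, push ε → (q1, aaaa, W$)
  read a, top W: go to q1, push WW → (q1, aaa, WW$)
  read a, top W: go to q1, push WW → (q1, aa, WWW$)
  read a, top W: go to q1, push WW → (q1, a, WWWW$)
  read a, top W: go to q1, push WW → (q1, ε, WWWWW$)
All input consumed in state q1 with stack WWWWW$.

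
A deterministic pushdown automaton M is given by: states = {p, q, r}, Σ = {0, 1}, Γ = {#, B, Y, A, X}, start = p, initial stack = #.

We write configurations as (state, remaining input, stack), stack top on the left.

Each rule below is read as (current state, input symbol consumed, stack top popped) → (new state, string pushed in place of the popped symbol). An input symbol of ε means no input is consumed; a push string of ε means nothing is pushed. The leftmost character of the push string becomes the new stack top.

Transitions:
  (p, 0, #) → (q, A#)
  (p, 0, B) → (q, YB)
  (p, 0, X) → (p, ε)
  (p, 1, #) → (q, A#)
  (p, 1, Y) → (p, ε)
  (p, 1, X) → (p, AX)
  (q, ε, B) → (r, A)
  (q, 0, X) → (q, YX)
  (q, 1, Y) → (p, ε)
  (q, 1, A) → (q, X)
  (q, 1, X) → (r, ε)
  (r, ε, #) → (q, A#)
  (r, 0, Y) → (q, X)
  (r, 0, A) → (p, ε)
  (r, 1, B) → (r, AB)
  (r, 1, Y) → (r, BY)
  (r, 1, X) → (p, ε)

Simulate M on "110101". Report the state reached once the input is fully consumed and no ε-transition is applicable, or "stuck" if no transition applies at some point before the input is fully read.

q

(p, 110101, #)
  read 1, top #: go to q, push A# → (q, 10101, A#)
  read 1, top A: go to q, push X → (q, 0101, X#)
  read 0, top X: go to q, push YX → (q, 101, YX#)
  read 1, top Y: go to p, push ε → (p, 01, X#)
  read 0, top X: go to p, push ε → (p, 1, #)
  read 1, top #: go to q, push A# → (q, ε, A#)
All input consumed; M is in state q.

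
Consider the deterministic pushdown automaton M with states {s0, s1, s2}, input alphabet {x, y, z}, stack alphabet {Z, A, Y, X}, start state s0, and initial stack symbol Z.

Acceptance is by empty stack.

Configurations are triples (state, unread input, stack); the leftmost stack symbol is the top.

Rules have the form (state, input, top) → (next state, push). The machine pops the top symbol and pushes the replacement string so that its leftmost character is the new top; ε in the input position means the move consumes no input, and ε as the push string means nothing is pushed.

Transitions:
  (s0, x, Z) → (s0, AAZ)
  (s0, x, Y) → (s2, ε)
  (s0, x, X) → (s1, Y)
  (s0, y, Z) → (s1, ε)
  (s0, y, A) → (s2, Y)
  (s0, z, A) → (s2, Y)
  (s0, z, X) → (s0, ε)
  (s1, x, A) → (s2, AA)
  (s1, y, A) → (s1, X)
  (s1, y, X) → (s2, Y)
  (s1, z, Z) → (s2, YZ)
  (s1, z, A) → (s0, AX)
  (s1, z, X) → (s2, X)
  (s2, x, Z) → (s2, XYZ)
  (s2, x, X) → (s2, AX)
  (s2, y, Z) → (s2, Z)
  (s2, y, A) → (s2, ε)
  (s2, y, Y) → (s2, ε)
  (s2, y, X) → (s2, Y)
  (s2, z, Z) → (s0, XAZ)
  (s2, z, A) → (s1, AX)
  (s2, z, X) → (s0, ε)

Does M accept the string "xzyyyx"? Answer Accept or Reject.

Reject

(s0, xzyyyx, Z)
  read x, top Z: go to s0, push AAZ → (s0, zyyyx, AAZ)
  read z, top A: go to s2, push Y → (s2, yyyx, YAZ)
  read y, top Y: go to s2, push ε → (s2, yyx, AZ)
  read y, top A: go to s2, push ε → (s2, yx, Z)
  read y, top Z: go to s2, push Z → (s2, x, Z)
  read x, top Z: go to s2, push XYZ → (s2, ε, XYZ)
All input consumed; stack is XYZ, not empty, and no further ε-move applies.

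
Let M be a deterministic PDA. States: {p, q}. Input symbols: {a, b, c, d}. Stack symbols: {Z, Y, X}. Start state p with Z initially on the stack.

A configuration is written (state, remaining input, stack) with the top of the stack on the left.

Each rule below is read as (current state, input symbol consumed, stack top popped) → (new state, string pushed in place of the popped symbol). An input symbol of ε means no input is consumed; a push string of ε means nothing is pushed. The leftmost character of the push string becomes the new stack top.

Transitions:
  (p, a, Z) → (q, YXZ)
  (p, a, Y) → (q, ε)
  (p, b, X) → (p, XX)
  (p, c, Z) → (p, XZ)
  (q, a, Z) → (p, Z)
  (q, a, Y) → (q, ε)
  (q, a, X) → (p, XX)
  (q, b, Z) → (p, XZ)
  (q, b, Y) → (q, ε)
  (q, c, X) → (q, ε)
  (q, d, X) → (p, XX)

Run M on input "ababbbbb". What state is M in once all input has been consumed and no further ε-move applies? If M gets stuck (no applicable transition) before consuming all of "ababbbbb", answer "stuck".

p

(p, ababbbbb, Z)
  read a, top Z: go to q, push YXZ → (q, babbbbb, YXZ)
  read b, top Y: go to q, push ε → (q, abbbbb, XZ)
  read a, top X: go to p, push XX → (p, bbbbb, XXZ)
  read b, top X: go to p, push XX → (p, bbbb, XXXZ)
  read b, top X: go to p, push XX → (p, bbb, XXXXZ)
  read b, top X: go to p, push XX → (p, bb, XXXXXZ)
  read b, top X: go to p, push XX → (p, b, XXXXXXZ)
  read b, top X: go to p, push XX → (p, ε, XXXXXXXZ)
All input consumed; M is in state p.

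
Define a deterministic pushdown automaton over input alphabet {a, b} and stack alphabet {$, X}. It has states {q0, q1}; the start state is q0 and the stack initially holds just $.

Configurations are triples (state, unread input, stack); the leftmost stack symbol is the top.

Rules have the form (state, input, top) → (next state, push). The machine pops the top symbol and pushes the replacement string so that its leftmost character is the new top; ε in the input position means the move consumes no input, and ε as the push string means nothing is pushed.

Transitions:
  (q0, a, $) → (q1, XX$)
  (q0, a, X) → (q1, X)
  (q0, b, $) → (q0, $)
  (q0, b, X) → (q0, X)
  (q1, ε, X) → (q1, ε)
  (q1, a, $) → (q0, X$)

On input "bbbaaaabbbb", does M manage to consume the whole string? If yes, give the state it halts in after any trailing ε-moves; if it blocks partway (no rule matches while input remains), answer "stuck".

q0

(q0, bbbaaaabbbb, $) ⊢ (q0, bbaaaabbbb, $) ⊢ (q0, baaaabbbb, $) ⊢ (q0, aaaabbbb, $) ⊢ (q1, aaabbbb, XX$) ⊢ (q1, aaabbbb, X$) ⊢ (q1, aaabbbb, $) ⊢ (q0, aabbbb, X$) ⊢ (q1, abbbb, X$) ⊢ (q1, abbbb, $) ⊢ (q0, bbbb, X$) ⊢ (q0, bbb, X$) ⊢ (q0, bb, X$) ⊢ (q0, b, X$) ⊢ (q0, ε, X$)
All input consumed; M is in state q0.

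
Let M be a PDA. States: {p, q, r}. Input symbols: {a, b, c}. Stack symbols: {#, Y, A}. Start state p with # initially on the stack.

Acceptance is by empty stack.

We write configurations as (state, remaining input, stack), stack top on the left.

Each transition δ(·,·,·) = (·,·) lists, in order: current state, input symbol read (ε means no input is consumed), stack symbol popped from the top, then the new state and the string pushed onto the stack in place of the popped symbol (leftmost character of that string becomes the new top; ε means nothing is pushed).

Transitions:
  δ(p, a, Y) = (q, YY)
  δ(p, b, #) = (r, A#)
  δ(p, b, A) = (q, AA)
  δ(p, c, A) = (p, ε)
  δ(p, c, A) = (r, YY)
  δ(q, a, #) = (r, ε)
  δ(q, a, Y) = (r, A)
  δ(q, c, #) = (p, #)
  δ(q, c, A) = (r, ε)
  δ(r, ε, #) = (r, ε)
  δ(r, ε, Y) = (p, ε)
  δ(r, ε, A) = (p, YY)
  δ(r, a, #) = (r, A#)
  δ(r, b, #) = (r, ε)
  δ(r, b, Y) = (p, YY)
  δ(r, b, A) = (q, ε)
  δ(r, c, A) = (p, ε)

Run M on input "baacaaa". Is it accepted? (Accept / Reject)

No computation consumes all input and empties the stack.

Reject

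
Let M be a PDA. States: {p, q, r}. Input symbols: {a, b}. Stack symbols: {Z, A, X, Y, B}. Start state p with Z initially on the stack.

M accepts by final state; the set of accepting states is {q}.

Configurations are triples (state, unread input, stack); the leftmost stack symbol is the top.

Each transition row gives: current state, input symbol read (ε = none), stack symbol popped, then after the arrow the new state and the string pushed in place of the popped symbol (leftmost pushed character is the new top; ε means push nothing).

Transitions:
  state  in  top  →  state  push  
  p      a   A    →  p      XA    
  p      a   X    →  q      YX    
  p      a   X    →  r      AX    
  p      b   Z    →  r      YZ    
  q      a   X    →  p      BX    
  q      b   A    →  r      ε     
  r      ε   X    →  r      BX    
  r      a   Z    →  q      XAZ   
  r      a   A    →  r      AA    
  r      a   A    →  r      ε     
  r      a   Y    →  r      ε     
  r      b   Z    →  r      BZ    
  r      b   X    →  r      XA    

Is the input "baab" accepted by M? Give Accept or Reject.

Reject

No computation consumes all input and reaches a final state.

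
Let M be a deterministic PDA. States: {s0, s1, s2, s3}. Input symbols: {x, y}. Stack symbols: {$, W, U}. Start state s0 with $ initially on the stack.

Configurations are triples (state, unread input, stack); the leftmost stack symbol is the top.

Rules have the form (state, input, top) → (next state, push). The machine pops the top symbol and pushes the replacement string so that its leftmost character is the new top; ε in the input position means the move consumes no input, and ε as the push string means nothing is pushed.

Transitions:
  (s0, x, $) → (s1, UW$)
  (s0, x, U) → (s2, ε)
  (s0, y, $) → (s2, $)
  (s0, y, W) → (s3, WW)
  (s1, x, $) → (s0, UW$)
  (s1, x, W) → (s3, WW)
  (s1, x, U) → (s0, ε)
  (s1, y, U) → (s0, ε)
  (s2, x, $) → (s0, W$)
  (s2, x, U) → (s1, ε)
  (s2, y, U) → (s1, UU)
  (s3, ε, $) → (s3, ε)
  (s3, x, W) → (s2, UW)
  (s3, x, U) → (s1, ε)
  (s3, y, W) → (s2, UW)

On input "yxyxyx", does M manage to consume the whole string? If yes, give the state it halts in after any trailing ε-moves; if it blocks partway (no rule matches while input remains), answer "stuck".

s0

(s0, yxyxyx, $)
  read y, top $: go to s2, push $ → (s2, xyxyx, $)
  read x, top $: go to s0, push W$ → (s0, yxyx, W$)
  read y, top W: go to s3, push WW → (s3, xyx, WW$)
  read x, top W: go to s2, push UW → (s2, yx, UWW$)
  read y, top U: go to s1, push UU → (s1, x, UUWW$)
  read x, top U: go to s0, push ε → (s0, ε, UWW$)
All input consumed; M is in state s0.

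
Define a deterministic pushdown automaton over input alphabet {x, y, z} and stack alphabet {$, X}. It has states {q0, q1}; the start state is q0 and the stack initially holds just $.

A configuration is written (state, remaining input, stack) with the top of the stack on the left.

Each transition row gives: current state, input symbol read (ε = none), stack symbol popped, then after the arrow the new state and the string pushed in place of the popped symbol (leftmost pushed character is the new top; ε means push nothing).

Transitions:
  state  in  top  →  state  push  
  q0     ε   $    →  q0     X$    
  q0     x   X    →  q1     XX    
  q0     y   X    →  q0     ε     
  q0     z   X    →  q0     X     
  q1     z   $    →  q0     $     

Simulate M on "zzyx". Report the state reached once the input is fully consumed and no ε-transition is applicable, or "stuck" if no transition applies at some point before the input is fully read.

(q0, zzyx, $) ⊢ (q0, zzyx, X$) ⊢ (q0, zyx, X$) ⊢ (q0, yx, X$) ⊢ (q0, x, $) ⊢ (q0, x, X$) ⊢ (q1, ε, XX$)
All input consumed; M is in state q1.

q1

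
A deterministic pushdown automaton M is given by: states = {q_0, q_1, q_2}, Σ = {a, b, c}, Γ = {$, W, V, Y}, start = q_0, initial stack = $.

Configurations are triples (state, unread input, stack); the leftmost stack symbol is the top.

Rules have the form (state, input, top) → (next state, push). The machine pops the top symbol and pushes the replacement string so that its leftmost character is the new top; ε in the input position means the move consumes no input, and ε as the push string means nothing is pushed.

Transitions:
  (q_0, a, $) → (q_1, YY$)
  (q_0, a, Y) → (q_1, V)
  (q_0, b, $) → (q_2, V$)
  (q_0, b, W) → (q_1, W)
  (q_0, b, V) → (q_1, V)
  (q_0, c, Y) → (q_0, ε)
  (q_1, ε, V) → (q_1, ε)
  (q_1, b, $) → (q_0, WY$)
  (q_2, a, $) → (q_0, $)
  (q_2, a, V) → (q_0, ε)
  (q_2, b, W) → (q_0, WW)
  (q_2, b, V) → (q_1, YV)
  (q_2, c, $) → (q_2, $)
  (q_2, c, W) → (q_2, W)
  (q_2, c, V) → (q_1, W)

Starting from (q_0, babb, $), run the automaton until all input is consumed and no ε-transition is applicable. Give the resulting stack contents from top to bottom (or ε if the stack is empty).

YV$

(q_0, babb, $)
  read b, top $: go to q_2, push V$ → (q_2, abb, V$)
  read a, top V: go to q_0, push ε → (q_0, bb, $)
  read b, top $: go to q_2, push V$ → (q_2, b, V$)
  read b, top V: go to q_1, push YV → (q_1, ε, YV$)
All input consumed in state q_1 with stack YV$.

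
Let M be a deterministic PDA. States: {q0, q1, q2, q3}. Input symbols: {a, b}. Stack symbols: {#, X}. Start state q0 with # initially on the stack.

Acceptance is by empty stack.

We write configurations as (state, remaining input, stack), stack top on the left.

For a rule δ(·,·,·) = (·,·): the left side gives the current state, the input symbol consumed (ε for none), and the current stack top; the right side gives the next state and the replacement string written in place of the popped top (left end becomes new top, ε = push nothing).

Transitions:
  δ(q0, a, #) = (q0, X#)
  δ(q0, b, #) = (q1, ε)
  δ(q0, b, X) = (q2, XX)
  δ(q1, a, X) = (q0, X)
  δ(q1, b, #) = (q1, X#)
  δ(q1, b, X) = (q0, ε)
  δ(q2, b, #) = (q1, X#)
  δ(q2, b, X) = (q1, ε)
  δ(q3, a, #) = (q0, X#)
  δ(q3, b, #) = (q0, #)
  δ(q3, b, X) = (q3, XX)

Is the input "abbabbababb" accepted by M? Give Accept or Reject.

Reject

(q0, abbabbababb, #)
  read a, top #: go to q0, push X# → (q0, bbabbababb, X#)
  read b, top X: go to q2, push XX → (q2, babbababb, XX#)
  read b, top X: go to q1, push ε → (q1, abbababb, X#)
  read a, top X: go to q0, push X → (q0, bbababb, X#)
  read b, top X: go to q2, push XX → (q2, bababb, XX#)
  read b, top X: go to q1, push ε → (q1, ababb, X#)
  read a, top X: go to q0, push X → (q0, babb, X#)
  read b, top X: go to q2, push XX → (q2, abb, XX#)
No transition applies at (q2, abb, XX#); input not fully consumed.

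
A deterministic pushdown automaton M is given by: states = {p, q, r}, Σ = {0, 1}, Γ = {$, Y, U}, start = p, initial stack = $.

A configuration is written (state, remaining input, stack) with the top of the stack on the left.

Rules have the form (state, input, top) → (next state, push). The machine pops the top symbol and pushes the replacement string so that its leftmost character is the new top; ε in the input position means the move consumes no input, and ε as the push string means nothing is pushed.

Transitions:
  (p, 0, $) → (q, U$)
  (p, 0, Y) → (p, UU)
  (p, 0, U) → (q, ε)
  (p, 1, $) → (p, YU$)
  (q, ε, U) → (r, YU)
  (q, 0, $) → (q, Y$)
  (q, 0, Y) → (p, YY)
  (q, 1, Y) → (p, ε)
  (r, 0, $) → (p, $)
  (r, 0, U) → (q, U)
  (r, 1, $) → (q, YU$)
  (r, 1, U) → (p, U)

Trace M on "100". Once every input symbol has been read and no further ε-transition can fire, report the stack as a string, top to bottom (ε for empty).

(p, 100, $) ⊢ (p, 00, YU$) ⊢ (p, 0, UUU$) ⊢ (q, ε, UU$) ⊢ (r, ε, YUU$)
All input consumed in state r with stack YUU$.

YUU$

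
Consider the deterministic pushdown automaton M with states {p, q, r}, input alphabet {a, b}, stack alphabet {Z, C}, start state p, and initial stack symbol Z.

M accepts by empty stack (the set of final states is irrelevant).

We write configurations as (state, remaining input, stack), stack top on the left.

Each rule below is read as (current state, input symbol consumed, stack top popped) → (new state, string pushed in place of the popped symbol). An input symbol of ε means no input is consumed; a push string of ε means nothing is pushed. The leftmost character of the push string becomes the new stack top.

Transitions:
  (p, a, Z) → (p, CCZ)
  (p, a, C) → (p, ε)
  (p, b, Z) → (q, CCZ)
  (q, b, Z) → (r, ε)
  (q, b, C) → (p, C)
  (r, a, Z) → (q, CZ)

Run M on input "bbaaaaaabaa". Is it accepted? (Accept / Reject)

Reject

(p, bbaaaaaabaa, Z) ⊢ (q, baaaaaabaa, CCZ) ⊢ (p, aaaaaabaa, CCZ) ⊢ (p, aaaaabaa, CZ) ⊢ (p, aaaabaa, Z) ⊢ (p, aaabaa, CCZ) ⊢ (p, aabaa, CZ) ⊢ (p, abaa, Z) ⊢ (p, baa, CCZ)
No transition applies at (p, baa, CCZ); input not fully consumed.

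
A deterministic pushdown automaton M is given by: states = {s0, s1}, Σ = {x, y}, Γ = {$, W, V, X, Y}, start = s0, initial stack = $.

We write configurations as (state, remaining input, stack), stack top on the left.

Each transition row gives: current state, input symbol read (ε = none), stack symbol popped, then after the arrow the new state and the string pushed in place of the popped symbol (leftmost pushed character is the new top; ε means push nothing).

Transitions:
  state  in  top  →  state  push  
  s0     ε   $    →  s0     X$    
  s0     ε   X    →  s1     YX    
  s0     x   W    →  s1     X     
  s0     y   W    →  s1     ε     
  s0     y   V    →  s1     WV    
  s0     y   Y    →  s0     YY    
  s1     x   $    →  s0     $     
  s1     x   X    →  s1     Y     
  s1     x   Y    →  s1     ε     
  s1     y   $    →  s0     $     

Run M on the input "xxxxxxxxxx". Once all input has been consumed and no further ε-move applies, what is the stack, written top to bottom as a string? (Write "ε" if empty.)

(s0, xxxxxxxxxx, $) ⊢ (s0, xxxxxxxxxx, X$) ⊢ (s1, xxxxxxxxxx, YX$) ⊢ (s1, xxxxxxxxx, X$) ⊢ (s1, xxxxxxxx, Y$) ⊢ (s1, xxxxxxx, $) ⊢ (s0, xxxxxx, $) ⊢ (s0, xxxxxx, X$) ⊢ (s1, xxxxxx, YX$) ⊢ (s1, xxxxx, X$) ⊢ (s1, xxxx, Y$) ⊢ (s1, xxx, $) ⊢ (s0, xx, $) ⊢ (s0, xx, X$) ⊢ (s1, xx, YX$) ⊢ (s1, x, X$) ⊢ (s1, ε, Y$)
All input consumed in state s1 with stack Y$.

Y$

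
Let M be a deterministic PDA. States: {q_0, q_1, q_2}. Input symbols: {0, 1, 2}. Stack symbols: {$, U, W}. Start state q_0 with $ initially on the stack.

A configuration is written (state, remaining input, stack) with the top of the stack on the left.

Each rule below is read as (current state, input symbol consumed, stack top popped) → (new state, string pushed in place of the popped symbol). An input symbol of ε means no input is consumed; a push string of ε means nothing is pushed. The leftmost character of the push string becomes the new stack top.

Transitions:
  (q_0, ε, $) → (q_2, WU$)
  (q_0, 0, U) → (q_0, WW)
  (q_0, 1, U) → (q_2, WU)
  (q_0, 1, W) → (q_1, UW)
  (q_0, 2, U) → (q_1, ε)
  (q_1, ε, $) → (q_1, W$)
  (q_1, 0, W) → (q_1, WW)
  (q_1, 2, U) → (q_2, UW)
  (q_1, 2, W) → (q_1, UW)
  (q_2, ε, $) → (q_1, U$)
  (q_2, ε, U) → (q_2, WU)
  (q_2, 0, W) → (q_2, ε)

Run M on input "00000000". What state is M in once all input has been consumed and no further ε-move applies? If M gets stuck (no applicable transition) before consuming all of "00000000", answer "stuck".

(q_0, 00000000, $)
  ε-move, top $: go to q_2, push WU$ → (q_2, 00000000, WU$)
  read 0, top W: go to q_2, push ε → (q_2, 0000000, U$)
  ε-move, top U: go to q_2, push WU → (q_2, 0000000, WU$)
  read 0, top W: go to q_2, push ε → (q_2, 000000, U$)
  ε-move, top U: go to q_2, push WU → (q_2, 000000, WU$)
  read 0, top W: go to q_2, push ε → (q_2, 00000, U$)
  ε-move, top U: go to q_2, push WU → (q_2, 00000, WU$)
  read 0, top W: go to q_2, push ε → (q_2, 0000, U$)
  ε-move, top U: go to q_2, push WU → (q_2, 0000, WU$)
  read 0, top W: go to q_2, push ε → (q_2, 000, U$)
  ε-move, top U: go to q_2, push WU → (q_2, 000, WU$)
  read 0, top W: go to q_2, push ε → (q_2, 00, U$)
  ε-move, top U: go to q_2, push WU → (q_2, 00, WU$)
  read 0, top W: go to q_2, push ε → (q_2, 0, U$)
  ε-move, top U: go to q_2, push WU → (q_2, 0, WU$)
  read 0, top W: go to q_2, push ε → (q_2, ε, U$)
  ε-move, top U: go to q_2, push WU → (q_2, ε, WU$)
All input consumed; M is in state q_2.

q_2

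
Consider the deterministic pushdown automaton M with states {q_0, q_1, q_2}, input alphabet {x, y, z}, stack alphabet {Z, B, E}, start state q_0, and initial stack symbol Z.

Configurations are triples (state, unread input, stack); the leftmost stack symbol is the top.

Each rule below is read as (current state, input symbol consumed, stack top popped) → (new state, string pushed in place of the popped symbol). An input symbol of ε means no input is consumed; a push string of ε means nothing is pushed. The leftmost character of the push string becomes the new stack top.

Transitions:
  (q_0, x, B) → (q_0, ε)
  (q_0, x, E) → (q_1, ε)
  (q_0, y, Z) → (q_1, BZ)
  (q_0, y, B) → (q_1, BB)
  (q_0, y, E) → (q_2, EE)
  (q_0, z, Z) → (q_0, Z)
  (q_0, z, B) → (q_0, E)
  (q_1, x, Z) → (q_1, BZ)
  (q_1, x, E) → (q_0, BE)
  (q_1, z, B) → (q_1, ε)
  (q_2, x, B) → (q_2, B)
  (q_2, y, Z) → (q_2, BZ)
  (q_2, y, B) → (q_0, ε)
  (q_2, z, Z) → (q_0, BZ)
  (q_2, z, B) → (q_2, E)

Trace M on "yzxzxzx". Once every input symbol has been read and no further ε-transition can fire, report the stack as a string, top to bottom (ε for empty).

BZ

(q_0, yzxzxzx, Z)
  read y, top Z: go to q_1, push BZ → (q_1, zxzxzx, BZ)
  read z, top B: go to q_1, push ε → (q_1, xzxzx, Z)
  read x, top Z: go to q_1, push BZ → (q_1, zxzx, BZ)
  read z, top B: go to q_1, push ε → (q_1, xzx, Z)
  read x, top Z: go to q_1, push BZ → (q_1, zx, BZ)
  read z, top B: go to q_1, push ε → (q_1, x, Z)
  read x, top Z: go to q_1, push BZ → (q_1, ε, BZ)
All input consumed in state q_1 with stack BZ.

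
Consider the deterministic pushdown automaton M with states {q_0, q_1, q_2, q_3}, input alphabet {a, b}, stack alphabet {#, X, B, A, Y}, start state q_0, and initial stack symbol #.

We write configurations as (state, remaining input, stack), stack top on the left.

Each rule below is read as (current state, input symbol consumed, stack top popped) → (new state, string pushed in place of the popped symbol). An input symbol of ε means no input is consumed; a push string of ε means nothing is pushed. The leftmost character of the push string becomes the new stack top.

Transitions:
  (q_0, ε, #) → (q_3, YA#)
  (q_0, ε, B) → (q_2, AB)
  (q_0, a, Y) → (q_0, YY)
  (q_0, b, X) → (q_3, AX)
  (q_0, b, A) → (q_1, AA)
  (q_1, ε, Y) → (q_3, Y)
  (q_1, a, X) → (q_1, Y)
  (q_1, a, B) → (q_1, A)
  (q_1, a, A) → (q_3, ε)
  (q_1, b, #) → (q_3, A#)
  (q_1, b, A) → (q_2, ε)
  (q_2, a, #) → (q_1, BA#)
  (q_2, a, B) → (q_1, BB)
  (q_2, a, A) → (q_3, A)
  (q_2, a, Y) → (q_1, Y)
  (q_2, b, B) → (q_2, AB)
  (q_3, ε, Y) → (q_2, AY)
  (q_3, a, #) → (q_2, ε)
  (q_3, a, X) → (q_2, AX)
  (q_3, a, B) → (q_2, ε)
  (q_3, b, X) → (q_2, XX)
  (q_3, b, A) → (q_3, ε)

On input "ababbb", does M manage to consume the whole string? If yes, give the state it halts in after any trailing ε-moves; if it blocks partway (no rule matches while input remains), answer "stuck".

stuck

(q_0, ababbb, #)
  ε-move, top #: go to q_3, push YA# → (q_3, ababbb, YA#)
  ε-move, top Y: go to q_2, push AY → (q_2, ababbb, AYA#)
  read a, top A: go to q_3, push A → (q_3, babbb, AYA#)
  read b, top A: go to q_3, push ε → (q_3, abbb, YA#)
  ε-move, top Y: go to q_2, push AY → (q_2, abbb, AYA#)
  read a, top A: go to q_3, push A → (q_3, bbb, AYA#)
  read b, top A: go to q_3, push ε → (q_3, bb, YA#)
  ε-move, top Y: go to q_2, push AY → (q_2, bb, AYA#)
No transition for (q_2, b, top A); M blocks with input bb remaining.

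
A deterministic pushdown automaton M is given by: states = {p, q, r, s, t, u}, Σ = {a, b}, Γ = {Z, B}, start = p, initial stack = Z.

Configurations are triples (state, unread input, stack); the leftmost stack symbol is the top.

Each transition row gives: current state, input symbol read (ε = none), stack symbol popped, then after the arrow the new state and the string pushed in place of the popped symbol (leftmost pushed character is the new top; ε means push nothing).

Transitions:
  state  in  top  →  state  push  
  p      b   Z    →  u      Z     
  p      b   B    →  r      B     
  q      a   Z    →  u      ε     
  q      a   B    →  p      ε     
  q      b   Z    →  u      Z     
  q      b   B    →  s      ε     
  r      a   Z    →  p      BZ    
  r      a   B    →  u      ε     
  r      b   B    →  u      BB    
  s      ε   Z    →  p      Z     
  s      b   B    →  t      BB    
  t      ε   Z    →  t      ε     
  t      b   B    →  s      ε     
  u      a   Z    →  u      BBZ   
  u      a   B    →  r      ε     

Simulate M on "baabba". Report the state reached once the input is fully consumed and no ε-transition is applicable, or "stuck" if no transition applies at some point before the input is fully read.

(p, baabba, Z) ⊢ (u, aabba, Z) ⊢ (u, abba, BBZ) ⊢ (r, bba, BZ) ⊢ (u, ba, BBZ)
No transition for (u, b, top B); M blocks with input ba remaining.

stuck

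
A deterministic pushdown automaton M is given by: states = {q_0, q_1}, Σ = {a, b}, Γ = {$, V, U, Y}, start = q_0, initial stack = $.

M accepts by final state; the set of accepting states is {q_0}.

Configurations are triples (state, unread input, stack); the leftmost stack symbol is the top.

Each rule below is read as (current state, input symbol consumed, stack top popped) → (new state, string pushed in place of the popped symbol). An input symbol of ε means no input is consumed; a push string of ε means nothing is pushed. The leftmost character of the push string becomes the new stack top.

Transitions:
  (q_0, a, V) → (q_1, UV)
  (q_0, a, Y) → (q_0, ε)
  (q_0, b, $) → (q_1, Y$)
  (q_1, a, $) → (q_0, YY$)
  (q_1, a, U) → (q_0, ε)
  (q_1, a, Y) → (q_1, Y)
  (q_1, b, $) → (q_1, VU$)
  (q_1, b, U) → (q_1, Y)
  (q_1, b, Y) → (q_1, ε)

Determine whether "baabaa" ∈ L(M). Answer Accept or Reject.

(q_0, baabaa, $)
  read b, top $: go to q_1, push Y$ → (q_1, aabaa, Y$)
  read a, top Y: go to q_1, push Y → (q_1, abaa, Y$)
  read a, top Y: go to q_1, push Y → (q_1, baa, Y$)
  read b, top Y: go to q_1, push ε → (q_1, aa, $)
  read a, top $: go to q_0, push YY$ → (q_0, a, YY$)
  read a, top Y: go to q_0, push ε → (q_0, ε, Y$)
All input consumed; state q_0 ∈ F.

Accept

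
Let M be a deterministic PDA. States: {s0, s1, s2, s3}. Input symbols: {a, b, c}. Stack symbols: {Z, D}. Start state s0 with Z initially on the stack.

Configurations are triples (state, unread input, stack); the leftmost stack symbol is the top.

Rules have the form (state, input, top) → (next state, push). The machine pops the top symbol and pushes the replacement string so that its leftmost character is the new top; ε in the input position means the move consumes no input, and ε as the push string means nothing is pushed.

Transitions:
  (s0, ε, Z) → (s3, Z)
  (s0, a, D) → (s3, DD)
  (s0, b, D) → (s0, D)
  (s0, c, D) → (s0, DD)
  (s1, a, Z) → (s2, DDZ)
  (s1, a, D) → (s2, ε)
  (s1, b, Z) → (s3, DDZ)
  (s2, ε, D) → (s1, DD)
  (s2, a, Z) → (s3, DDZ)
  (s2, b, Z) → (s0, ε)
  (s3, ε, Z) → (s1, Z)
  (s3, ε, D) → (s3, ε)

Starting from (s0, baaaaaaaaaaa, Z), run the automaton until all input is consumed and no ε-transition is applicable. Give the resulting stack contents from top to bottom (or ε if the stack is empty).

(s0, baaaaaaaaaaa, Z)
  ε-move, top Z: go to s3, push Z → (s3, baaaaaaaaaaa, Z)
  ε-move, top Z: go to s1, push Z → (s1, baaaaaaaaaaa, Z)
  read b, top Z: go to s3, push DDZ → (s3, aaaaaaaaaaa, DDZ)
  ε-move, top D: go to s3, push ε → (s3, aaaaaaaaaaa, DZ)
  ε-move, top D: go to s3, push ε → (s3, aaaaaaaaaaa, Z)
  ε-move, top Z: go to s1, push Z → (s1, aaaaaaaaaaa, Z)
  read a, top Z: go to s2, push DDZ → (s2, aaaaaaaaaa, DDZ)
  ε-move, top D: go to s1, push DD → (s1, aaaaaaaaaa, DDDZ)
  read a, top D: go to s2, push ε → (s2, aaaaaaaaa, DDZ)
  ε-move, top D: go to s1, push DD → (s1, aaaaaaaaa, DDDZ)
  read a, top D: go to s2, push ε → (s2, aaaaaaaa, DDZ)
  ε-move, top D: go to s1, push DD → (s1, aaaaaaaa, DDDZ)
  read a, top D: go to s2, push ε → (s2, aaaaaaa, DDZ)
  ε-move, top D: go to s1, push DD → (s1, aaaaaaa, DDDZ)
  read a, top D: go to s2, push ε → (s2, aaaaaa, DDZ)
  ε-move, top D: go to s1, push DD → (s1, aaaaaa, DDDZ)
  read a, top D: go to s2, push ε → (s2, aaaaa, DDZ)
  ε-move, top D: go to s1, push DD → (s1, aaaaa, DDDZ)
  read a, top D: go to s2, push ε → (s2, aaaa, DDZ)
  ε-move, top D: go to s1, push DD → (s1, aaaa, DDDZ)
  read a, top D: go to s2, push ε → (s2, aaa, DDZ)
  ε-move, top D: go to s1, push DD → (s1, aaa, DDDZ)
  read a, top D: go to s2, push ε → (s2, aa, DDZ)
  ε-move, top D: go to s1, push DD → (s1, aa, DDDZ)
  read a, top D: go to s2, push ε → (s2, a, DDZ)
  ε-move, top D: go to s1, push DD → (s1, a, DDDZ)
  read a, top D: go to s2, push ε → (s2, ε, DDZ)
  ε-move, top D: go to s1, push DD → (s1, ε, DDDZ)
All input consumed in state s1 with stack DDDZ.

DDDZ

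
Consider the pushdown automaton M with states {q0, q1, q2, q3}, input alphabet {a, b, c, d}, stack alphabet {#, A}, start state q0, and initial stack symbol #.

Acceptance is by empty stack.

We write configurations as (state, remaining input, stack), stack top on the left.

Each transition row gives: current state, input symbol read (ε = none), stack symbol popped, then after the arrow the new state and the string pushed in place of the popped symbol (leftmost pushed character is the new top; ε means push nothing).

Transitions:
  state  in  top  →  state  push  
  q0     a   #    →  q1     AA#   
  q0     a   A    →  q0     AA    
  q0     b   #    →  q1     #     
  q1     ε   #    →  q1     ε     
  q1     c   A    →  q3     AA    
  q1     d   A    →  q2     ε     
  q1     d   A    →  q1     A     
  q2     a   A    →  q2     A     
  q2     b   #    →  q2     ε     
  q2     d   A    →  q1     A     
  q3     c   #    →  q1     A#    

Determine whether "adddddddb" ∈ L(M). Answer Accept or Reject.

Accept

One accepting computation: (q0, adddddddb, #) ⊢ (q1, dddddddb, AA#) ⊢ (q2, ddddddb, A#) ⊢ (q1, dddddb, A#) ⊢ (q1, ddddb, A#) ⊢ (q1, dddb, A#) ⊢ (q1, ddb, A#) ⊢ (q1, db, A#) ⊢ (q2, b, #) ⊢ (q2, ε, ε)
All input consumed and the stack is empty.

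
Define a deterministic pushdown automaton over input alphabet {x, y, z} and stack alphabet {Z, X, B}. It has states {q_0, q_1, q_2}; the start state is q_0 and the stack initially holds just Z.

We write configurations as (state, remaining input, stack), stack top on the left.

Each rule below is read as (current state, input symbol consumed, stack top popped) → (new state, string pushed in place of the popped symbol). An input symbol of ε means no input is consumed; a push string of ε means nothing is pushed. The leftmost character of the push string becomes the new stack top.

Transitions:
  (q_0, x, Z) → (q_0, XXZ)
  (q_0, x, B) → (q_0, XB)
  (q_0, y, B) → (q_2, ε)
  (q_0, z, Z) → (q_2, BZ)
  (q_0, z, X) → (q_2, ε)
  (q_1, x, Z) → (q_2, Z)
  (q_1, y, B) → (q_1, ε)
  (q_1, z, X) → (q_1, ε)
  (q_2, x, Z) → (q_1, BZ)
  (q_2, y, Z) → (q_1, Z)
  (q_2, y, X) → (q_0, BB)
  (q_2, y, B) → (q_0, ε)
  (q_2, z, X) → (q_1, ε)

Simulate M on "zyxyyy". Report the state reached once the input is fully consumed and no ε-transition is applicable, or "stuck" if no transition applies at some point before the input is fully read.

(q_0, zyxyyy, Z)
  read z, top Z: go to q_2, push BZ → (q_2, yxyyy, BZ)
  read y, top B: go to q_0, push ε → (q_0, xyyy, Z)
  read x, top Z: go to q_0, push XXZ → (q_0, yyy, XXZ)
No transition for (q_0, y, top X); M blocks with input yyy remaining.

stuck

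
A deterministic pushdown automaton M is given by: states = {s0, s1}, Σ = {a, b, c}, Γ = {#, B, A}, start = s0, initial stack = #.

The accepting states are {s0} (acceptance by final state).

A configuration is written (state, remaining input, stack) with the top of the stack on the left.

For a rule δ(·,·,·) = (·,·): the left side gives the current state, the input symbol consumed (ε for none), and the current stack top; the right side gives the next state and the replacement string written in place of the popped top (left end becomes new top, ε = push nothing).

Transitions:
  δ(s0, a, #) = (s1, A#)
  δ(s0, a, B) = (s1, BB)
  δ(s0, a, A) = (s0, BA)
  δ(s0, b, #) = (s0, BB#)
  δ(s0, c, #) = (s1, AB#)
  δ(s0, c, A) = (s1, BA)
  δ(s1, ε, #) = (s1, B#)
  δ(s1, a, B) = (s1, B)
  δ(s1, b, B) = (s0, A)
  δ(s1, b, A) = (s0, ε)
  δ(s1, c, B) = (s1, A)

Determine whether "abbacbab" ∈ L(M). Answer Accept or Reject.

Accept

(s0, abbacbab, #)
  read a, top #: go to s1, push A# → (s1, bbacbab, A#)
  read b, top A: go to s0, push ε → (s0, bacbab, #)
  read b, top #: go to s0, push BB# → (s0, acbab, BB#)
  read a, top B: go to s1, push BB → (s1, cbab, BBB#)
  read c, top B: go to s1, push A → (s1, bab, ABB#)
  read b, top A: go to s0, push ε → (s0, ab, BB#)
  read a, top B: go to s1, push BB → (s1, b, BBB#)
  read b, top B: go to s0, push A → (s0, ε, ABB#)
All input consumed; state s0 ∈ F.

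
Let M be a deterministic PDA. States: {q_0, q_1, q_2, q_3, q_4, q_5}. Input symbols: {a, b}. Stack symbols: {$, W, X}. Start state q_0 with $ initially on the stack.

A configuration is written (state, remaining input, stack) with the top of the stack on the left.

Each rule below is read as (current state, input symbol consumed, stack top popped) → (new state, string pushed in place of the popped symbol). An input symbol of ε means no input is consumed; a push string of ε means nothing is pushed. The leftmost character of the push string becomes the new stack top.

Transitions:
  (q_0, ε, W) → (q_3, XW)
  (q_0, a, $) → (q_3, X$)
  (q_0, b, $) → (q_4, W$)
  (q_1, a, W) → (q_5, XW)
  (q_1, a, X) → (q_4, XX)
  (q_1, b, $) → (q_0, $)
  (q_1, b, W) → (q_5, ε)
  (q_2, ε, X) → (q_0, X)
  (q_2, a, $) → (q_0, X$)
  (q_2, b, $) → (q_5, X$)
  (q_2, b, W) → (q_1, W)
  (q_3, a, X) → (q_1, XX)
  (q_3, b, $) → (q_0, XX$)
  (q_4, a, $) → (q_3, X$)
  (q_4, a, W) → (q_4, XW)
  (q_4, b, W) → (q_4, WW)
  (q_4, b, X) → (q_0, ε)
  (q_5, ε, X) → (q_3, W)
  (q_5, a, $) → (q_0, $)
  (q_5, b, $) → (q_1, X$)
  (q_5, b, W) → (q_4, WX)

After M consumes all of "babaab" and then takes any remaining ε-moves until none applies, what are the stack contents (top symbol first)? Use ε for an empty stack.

(q_0, babaab, $)
  read b, top $: go to q_4, push W$ → (q_4, abaab, W$)
  read a, top W: go to q_4, push XW → (q_4, baab, XW$)
  read b, top X: go to q_0, push ε → (q_0, aab, W$)
  ε-move, top W: go to q_3, push XW → (q_3, aab, XW$)
  read a, top X: go to q_1, push XX → (q_1, ab, XXW$)
  read a, top X: go to q_4, push XX → (q_4, b, XXXW$)
  read b, top X: go to q_0, push ε → (q_0, ε, XXW$)
All input consumed in state q_0 with stack XXW$.

XXW$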